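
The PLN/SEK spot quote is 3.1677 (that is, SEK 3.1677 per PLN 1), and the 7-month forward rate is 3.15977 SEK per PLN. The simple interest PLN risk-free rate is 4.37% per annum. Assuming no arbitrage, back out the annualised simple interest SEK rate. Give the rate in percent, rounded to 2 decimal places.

T = 7/12 years.
CIP gives F = S · g_SEK/g_PLN, so g_SEK/g_PLN = 3.15977/3.1677 = 0.9974966.
PLN growth factor: 1 + 0.0437×7/12 = 1.0254917.
So the SEK growth factor = 1.0229245.
(1.0229245 − 1)/T = 0.039299, i.e. 3.93%.

3.93%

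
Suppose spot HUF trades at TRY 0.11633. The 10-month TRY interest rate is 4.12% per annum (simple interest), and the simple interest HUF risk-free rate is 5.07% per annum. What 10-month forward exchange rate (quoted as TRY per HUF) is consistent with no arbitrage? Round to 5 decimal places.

0.11545

T = 10/12 years.
Growth of 1 TRY over T: 1 + 0.0412×10/12 = 1.0343333.
Growth of 1 HUF over T: 1 + 0.0507×10/12 = 1.042250.
CIP: F = S · (grow TRY)/(grow HUF) = 0.11633 × 1.0343333/1.042250 = 0.1154464 TRY per HUF.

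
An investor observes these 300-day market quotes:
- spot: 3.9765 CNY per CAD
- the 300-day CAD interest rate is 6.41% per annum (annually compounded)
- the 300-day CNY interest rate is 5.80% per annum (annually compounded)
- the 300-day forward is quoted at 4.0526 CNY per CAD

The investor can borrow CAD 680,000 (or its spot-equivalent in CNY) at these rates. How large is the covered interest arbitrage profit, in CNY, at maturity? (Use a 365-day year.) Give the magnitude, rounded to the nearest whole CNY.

T = 300/365 years.
Keep in CAD, deliver into the forward: 680,000·1.052391546·4.0526 = CNY 2,900,146.95.
Swap to CNY now, deposit: 680,000·3.9765·1.047430477 = CNY 2,832,272.96.
The quoted forward overvalues CAD, so borrow CNY, buy CAD at spot, deposit the CAD at 6.41%, and sell the proceeds forward at 4.0526.
Profit = 2,900,146.95 − 2,832,272.96 = CNY 67,874.

CNY 67,874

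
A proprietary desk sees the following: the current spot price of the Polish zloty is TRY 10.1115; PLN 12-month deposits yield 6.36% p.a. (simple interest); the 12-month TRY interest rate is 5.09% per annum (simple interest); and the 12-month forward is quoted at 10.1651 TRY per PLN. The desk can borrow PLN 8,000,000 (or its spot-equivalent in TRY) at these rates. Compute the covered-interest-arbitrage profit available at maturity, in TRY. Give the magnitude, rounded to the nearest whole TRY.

T = 1 year.
Keep in PLN, deliver into the forward: 8,000,000·1.063600·10.1651 = TRY 86,492,802.88.
Swap to TRY now, deposit: 8,000,000·10.1115·1.050900 = TRY 85,009,402.80.
The quoted forward overvalues PLN, so borrow TRY, buy PLN at spot, deposit the PLN at 6.36%, and sell the proceeds forward at 10.1651.
Profit = 86,492,802.88 − 85,009,402.80 = TRY 1,483,400.

TRY 1,483,400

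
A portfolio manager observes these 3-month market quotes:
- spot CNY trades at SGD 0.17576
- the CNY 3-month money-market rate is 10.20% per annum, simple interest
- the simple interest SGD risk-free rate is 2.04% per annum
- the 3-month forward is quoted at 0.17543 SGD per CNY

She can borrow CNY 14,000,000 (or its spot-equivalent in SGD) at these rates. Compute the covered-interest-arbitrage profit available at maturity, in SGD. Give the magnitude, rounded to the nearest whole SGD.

T = 3/12 years.
Route A — deposit CNY, sell forward: 14,000,000 × 1.025500 × 0.17543 = SGD 2,518,648.51.
Route B — convert at spot, deposit SGD: 14,000,000 × 0.17576 × 1.005100 = SGD 2,473,189.26.
The quoted forward overvalues CNY, so borrow SGD, buy CNY at spot, deposit the CNY at 10.20%, and sell the proceeds forward at 0.17543.
Arbitrage profit = |2,518,648.51 − 2,473,189.26| = SGD 45,459.

SGD 45,459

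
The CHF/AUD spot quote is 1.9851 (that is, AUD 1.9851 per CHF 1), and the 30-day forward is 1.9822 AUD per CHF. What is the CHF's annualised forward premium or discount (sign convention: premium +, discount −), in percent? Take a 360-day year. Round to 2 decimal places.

-1.75%

T = 30/360 years.
Period premium: (1.9822 − 1.9851)/1.9851 = -0.0014609.
×(1/T) gives -1.75% p.a.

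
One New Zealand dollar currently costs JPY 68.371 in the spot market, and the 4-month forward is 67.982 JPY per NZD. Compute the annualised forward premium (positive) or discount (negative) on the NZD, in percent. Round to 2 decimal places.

T = 4/12 years.
NZD trades forward at -0.56895% vs spot over the period.
Per annum: -0.0056895 / (4/12) = -0.017069 = -1.71%.

-1.71%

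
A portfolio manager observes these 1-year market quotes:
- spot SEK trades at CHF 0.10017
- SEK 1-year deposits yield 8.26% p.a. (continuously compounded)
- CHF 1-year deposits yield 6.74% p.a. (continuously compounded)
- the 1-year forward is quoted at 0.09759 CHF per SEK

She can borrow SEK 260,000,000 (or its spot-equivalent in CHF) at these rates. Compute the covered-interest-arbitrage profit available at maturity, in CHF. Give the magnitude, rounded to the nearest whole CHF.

T = 1 year.
Route A — deposit SEK, sell forward: 260,000,000 × 1.0861072787 × 0.09759 = CHF 27,558,234.43.
Route B — convert at spot, deposit CHF: 260,000,000 × 0.10017 × 1.0697232819 = CHF 27,860,087.10.
The quoted forward undervalues SEK, so borrow SEK, convert to CHF at spot, deposit the CHF at 6.74%, and buy SEK forward at 0.09759 to cover the loan.
The gap between the two covered legs is CHF 301,853.

CHF 301,853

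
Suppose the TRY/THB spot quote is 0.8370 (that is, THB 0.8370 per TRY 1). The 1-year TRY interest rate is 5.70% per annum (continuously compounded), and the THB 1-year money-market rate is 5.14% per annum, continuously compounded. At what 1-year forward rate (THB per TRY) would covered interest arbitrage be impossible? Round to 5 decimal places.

T = 1 year.
THB accumulates by e^(0.0514×1) = 1.0527439.
TRY growth factor: e^(0.0570×1) = 1.0586558.
Forward (THB per TRY) = 0.837 × 1.0527439 / 1.0586558 = 0.8323259.

0.83233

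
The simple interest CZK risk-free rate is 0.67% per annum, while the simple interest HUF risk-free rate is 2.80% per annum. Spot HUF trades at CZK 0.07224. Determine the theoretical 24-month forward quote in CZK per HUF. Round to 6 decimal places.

T = 2 years.
Growth of 1 CZK over T: 1 + 0.0067×2 = 1.013400.
HUF growth factor: 1 + 0.0280×2 = 1.056000.
Forward (CZK per HUF) = 0.07224 × 1.013400 / 1.056000 = 0.06932577.

0.069326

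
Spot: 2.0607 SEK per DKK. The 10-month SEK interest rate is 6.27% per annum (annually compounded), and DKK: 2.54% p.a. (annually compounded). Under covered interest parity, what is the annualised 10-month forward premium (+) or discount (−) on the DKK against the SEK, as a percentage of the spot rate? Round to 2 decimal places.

T = 10/12 years.
No-arbitrage forward: 2.0607 × 1.0519834 / 1.0211223 = 2.1229800 SEK/DKK.
(F − S)/S ÷ T = (2.1229800 − 2.0607)/2.0607/(10/12) = 0.036267 → 3.63%.

+3.63%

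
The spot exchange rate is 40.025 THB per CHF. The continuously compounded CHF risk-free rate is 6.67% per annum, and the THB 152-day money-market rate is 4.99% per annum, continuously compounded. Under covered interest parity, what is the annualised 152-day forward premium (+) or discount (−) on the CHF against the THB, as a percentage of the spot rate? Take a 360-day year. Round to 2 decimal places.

T = 152/360 years.
F = S · g_THB/g_CHF = 40.025 × 1.0212924/1.0285625 = 39.742095.
(F − S)/S ÷ T = (39.742095 − 40.025)/40.025/(152/360) = -0.016740 → -1.67%.

-1.67%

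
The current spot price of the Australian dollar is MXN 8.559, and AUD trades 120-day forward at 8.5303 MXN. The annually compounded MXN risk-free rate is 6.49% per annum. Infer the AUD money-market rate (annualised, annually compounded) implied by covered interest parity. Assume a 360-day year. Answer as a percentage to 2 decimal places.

7.57%

T = 120/360 years.
F/S = 8.5303/8.559 = 0.9966468 = (growth of MXN) / (growth of AUD).
MXN growth factor: (1 + 0.0649)^(120/360) = 1.0211815.
So the AUD growth factor = 1.0246172.
r = 1.0246172^(360/120) − 1 = 0.075685 → 7.57%.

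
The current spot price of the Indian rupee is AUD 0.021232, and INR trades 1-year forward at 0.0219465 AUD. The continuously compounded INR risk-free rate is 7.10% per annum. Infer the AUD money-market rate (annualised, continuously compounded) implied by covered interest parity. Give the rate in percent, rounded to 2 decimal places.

T = 1 year.
F/S = 0.0219465/0.021232 = 1.0336520 = (growth of AUD) / (growth of INR).
The INR side grows by e^(0.0710×1) = 1.0735812.
So the AUD growth factor = 1.1097094.
Take logs: ln 1.1097094 / 1 = 0.104098, so 10.41%.

10.41%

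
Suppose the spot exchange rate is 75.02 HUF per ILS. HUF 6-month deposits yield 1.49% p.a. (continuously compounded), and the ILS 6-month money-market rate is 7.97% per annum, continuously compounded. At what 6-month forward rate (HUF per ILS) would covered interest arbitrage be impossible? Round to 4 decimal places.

T = 6/12 years.
HUF accumulates by e^(0.0149×6/12) = 1.00747782.
ILS accumulates by e^(0.0797×6/12) = 1.04065466.
CIP: F = S · (grow HUF)/(grow ILS) = 75.02 × 1.00747782/1.04065466 = 72.628307 HUF per ILS.

72.6283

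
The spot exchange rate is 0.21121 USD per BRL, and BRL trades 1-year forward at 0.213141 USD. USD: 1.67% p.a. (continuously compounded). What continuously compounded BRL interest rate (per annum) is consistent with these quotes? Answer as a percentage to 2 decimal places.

T = 1 year.
F/S = 0.213141/0.21121 = 1.0091426 = (growth of USD) / (growth of BRL).
The USD side grows by e^(0.0167×1) = 1.0168402.
That pins the BRL growth at 1.0076279.
r = ln(1.0076279)/1 = 0.007599 → 0.76%.

0.76%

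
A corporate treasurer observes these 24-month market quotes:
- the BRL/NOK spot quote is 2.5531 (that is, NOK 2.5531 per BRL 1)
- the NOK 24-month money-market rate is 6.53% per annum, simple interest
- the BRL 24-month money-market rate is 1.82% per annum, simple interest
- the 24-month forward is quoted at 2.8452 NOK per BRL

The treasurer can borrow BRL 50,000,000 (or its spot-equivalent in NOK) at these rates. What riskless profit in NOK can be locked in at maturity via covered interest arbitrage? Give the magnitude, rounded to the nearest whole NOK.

T = 2 years.
Route A — deposit BRL, sell forward: 50,000,000 × 1.036400 × 2.8452 = NOK 147,438,264.00.
Route B — convert at spot, deposit NOK: 50,000,000 × 2.5531 × 1.130600 = NOK 144,326,743.00.
The quoted forward overvalues BRL, so borrow NOK, buy BRL at spot, deposit the BRL at 1.82%, and sell the proceeds forward at 2.8452.
Profit = 147,438,264.00 − 144,326,743.00 = NOK 3,111,521.

NOK 3,111,521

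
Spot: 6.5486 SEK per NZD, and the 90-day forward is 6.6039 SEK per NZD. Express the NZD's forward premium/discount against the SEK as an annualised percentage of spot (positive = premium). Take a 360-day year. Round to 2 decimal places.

+3.38%

T = 90/360 years.
NZD trades forward at +0.84446% vs spot over the period.
×(1/T) gives 3.38% p.a.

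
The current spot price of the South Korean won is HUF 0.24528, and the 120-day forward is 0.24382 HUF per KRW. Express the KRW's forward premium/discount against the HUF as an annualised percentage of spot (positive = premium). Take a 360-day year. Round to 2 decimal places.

-1.79%

T = 120/360 years.
Period premium: (0.24382 − 0.24528)/0.24528 = -0.0059524.
×(1/T) gives -1.79% p.a.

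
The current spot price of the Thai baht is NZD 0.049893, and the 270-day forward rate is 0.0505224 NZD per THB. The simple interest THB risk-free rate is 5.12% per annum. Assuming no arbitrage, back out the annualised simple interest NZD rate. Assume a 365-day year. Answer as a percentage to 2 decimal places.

T = 270/365 years.
CIP gives F = S · g_NZD/g_THB, so g_NZD/g_THB = 0.0505224/0.049893 = 1.0126150.
THB growth factor: 1 + 0.0512×270/365 = 1.037874.
That pins the NZD growth at 1.0509668.
(1.0509668 − 1)/T = 0.068900, i.e. 6.89%.

6.89%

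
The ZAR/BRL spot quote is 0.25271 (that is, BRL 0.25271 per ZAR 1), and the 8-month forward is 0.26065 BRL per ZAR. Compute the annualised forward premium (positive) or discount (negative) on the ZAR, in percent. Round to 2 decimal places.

T = 8/12 years.
Period premium: (0.26065 − 0.25271)/0.25271 = 0.0314194.
×(1/T) gives 4.71% p.a.

+4.71%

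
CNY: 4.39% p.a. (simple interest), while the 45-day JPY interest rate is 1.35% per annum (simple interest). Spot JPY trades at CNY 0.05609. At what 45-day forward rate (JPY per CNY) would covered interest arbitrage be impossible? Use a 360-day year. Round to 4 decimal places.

T = 45/360 years.
CNY growth factor: 1 + 0.0439×45/360 = 1.0054875.
JPY accumulates by 1 + 0.0135×45/360 = 1.0016875.
CIP: F = S · (grow CNY)/(grow JPY) = 0.05609 × 1.0054875/1.0016875 = 0.056302783 CNY per JPY.
Invert for JPY per CNY: 1 / 0.056302783 = 17.7611.

17.7611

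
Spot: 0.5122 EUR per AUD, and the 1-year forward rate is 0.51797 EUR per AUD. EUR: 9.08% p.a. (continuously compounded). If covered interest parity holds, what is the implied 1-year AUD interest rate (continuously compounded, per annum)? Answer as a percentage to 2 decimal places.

T = 1 year.
CIP gives F = S · g_EUR/g_AUD, so g_EUR/g_AUD = 0.51797/0.5122 = 1.0112651.
The EUR side grows by e^(0.0908×1) = 1.095050.
That pins the AUD growth at 1.0828516.
r = ln(1.0828516)/1 = 0.079598 → 7.96%.

7.96%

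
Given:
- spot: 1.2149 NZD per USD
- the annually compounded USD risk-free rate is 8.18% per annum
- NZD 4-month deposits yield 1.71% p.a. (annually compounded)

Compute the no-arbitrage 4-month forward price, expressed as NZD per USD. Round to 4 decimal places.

1.1902

T = 4/12 years.
NZD growth factor: (1 + 0.0171)^(4/12) = 1.0056678.
Growth of 1 USD over T: (1 + 0.0818)^(4/12) = 1.0265552.
So F = 1.2149 × 1.0056678 / 1.0265552 = 1.190180 (NZD/USD).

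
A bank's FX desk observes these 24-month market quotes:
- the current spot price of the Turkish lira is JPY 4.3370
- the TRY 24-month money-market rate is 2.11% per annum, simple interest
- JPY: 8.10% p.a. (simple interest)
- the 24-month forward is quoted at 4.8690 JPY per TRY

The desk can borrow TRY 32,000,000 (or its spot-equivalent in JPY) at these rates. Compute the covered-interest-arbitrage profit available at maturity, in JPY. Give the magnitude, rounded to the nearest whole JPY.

T = 2 years.
Keep in TRY, deliver into the forward: 32,000,000·1.042200·4.8690 = JPY 162,383,097.60.
Swap to JPY now, deposit: 32,000,000·4.3370·1.162000 = JPY 161,267,008.00.
The quoted forward overvalues TRY, so borrow JPY, buy TRY at spot, deposit the TRY at 2.11%, and sell the proceeds forward at 4.8690.
Arbitrage profit = |162,383,097.60 − 161,267,008.00| = JPY 1,116,090.

JPY 1,116,090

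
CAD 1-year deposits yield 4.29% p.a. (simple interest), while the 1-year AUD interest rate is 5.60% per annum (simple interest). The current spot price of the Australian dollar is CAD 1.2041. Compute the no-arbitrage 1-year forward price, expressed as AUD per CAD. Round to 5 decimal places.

T = 1 year.
Growth of 1 CAD over T: 1 + 0.0429×1 = 1.042900.
Growth of 1 AUD over T: 1 + 0.0560×1 = 1.056000.
So F = 1.2041 × 1.042900 / 1.056000 = 1.189163 (CAD/AUD).
Invert for AUD per CAD: 1 / 1.189163 = 0.84093.

0.84093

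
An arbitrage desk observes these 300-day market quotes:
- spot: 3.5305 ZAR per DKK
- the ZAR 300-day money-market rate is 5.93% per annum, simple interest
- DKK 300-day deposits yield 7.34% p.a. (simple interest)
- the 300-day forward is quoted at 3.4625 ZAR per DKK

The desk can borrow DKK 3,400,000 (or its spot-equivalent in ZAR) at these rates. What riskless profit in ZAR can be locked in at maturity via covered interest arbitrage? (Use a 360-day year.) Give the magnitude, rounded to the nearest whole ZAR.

ZAR 104,298

T = 300/360 years.
Keep in DKK, deliver into the forward: 3,400,000·1.0611666667·3.4625 = ZAR 12,492,584.58.
Swap to ZAR now, deposit: 3,400,000·3.5305·1.0494166667 = ZAR 12,596,882.84.
The quoted forward undervalues DKK, so borrow DKK, convert to ZAR at spot, deposit the ZAR at 5.93%, and buy DKK forward at 3.4625 to cover the loan.
Arbitrage profit = |12,492,584.58 − 12,596,882.84| = ZAR 104,298.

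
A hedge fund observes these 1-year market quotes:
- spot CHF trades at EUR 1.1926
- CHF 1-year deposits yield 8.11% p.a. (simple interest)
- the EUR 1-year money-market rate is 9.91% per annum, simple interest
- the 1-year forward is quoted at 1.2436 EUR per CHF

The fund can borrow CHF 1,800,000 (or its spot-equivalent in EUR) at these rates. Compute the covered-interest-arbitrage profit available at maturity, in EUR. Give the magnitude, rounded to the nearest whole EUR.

T = 1 year.
Keep in CHF, deliver into the forward: 1,800,000·1.081100·1.2436 = EUR 2,420,020.73.
Swap to EUR now, deposit: 1,800,000·1.1926·1.099100 = EUR 2,359,415.99.
The quoted forward overvalues CHF, so borrow EUR, buy CHF at spot, deposit the CHF at 8.11%, and sell the proceeds forward at 1.2436.
Profit = 2,420,020.73 − 2,359,415.99 = EUR 60,605.

EUR 60,605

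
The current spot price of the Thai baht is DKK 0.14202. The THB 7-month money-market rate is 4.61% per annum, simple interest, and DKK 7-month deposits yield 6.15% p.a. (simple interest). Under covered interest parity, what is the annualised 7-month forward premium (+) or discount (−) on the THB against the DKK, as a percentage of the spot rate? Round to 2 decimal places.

+1.50%

T = 7/12 years.
F = S · g_DKK/g_THB = 0.14202 × 1.035875/1.0268917 = 0.14326240.
Annualised premium = (F − S)/S × (1/T) = (0.14326240 − 0.14202)/0.14202 ÷ (7/12) = 1.50%.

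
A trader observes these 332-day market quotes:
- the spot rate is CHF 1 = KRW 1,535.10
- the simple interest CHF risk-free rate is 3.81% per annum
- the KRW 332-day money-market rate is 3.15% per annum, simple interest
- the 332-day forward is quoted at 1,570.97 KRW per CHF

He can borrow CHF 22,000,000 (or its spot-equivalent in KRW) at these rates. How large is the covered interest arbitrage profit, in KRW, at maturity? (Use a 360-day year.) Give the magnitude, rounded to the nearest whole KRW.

T = 332/360 years.
Route A — deposit CHF, sell forward: 22,000,000 × 1.035136666667 × 1570.97 = KRW 35,775,710,283.14.
Route B — convert at spot, deposit KRW: 22,000,000 × 1535.10 × 1.029050 = KRW 34,753,282,410.00.
The quoted forward overvalues CHF, so borrow KRW, buy CHF at spot, deposit the CHF at 3.81%, and sell the proceeds forward at 1,570.97.
Profit = 35,775,710,283.14 − 34,753,282,410.00 = KRW 1,022,427,873.

KRW 1,022,427,873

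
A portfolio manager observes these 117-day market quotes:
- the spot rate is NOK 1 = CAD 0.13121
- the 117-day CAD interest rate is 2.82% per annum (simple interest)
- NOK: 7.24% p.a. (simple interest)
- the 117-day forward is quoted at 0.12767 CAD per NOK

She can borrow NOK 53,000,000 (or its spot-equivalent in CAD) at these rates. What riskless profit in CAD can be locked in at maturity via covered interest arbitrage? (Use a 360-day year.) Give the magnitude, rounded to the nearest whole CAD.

T = 117/360 years.
Invest the NOK and cover forward: 53,000,000 × 1.023530 × 0.12767 = CAD 6,925,725.98.
Convert at spot and invest in CAD: 53,000,000 × 0.13121 × 1.009165 = CAD 7,017,864.60.
The quoted forward undervalues NOK, so borrow NOK, convert to CAD at spot, deposit the CAD at 2.82%, and buy NOK forward at 0.12767 to cover the loan.
The gap between the two covered legs is CAD 92,139.

CAD 92,139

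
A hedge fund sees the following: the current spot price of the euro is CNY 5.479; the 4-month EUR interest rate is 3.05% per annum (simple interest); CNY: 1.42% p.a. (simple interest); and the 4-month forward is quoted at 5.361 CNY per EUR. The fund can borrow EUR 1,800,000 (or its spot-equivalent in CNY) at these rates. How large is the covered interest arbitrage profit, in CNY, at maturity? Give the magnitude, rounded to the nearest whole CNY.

T = 4/12 years.
Route A — deposit EUR, sell forward: 1,800,000 × 1.010166667 × 5.361 = CNY 9,747,906.30.
Route B — convert at spot, deposit CNY: 1,800,000 × 5.479 × 1.004733333 = CNY 9,908,881.08.
The quoted forward undervalues EUR, so borrow EUR, convert to CNY at spot, deposit the CNY at 1.42%, and buy EUR forward at 5.361 to cover the loan.
Arbitrage profit = |9,747,906.30 − 9,908,881.08| = CNY 160,975.

CNY 160,975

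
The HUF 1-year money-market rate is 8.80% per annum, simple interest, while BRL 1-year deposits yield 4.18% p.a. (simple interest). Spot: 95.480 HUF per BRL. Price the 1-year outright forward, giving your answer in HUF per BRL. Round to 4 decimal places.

T = 1 year.
HUF growth factor: 1 + 0.0880×1 = 1.088000.
BRL growth factor: 1 + 0.0418×1 = 1.041800.
CIP: F = S · (grow HUF)/(grow BRL) = 95.48 × 1.088000/1.041800 = 99.714187 HUF per BRL.

99.7142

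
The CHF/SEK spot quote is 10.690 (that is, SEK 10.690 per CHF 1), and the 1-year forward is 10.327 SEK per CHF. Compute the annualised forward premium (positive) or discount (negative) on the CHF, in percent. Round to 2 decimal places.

-3.40%

T = 1 year.
(F − S)/S = (10.327 − 10.69)/10.69 = -0.0339570.
Annualise by dividing by T: -0.0339570 / 1 = -0.033957 → -3.40%.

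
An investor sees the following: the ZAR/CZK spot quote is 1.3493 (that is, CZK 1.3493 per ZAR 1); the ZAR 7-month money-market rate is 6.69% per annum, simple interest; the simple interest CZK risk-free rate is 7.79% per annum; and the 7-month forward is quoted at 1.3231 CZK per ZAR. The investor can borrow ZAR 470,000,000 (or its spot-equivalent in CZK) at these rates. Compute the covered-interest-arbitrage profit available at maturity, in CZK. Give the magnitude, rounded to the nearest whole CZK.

T = 7/12 years.
Keep in ZAR, deliver into the forward: 470,000,000·1.039025·1.3231 = CZK 646,124,969.43.
Swap to CZK now, deposit: 470,000,000·1.3493·1.04544166667 = CZK 662,988,787.19.
The quoted forward undervalues ZAR, so borrow ZAR, convert to CZK at spot, deposit the CZK at 7.79%, and buy ZAR forward at 1.3231 to cover the loan.
Arbitrage profit = |646,124,969.43 − 662,988,787.19| = CZK 16,863,818.

CZK 16,863,818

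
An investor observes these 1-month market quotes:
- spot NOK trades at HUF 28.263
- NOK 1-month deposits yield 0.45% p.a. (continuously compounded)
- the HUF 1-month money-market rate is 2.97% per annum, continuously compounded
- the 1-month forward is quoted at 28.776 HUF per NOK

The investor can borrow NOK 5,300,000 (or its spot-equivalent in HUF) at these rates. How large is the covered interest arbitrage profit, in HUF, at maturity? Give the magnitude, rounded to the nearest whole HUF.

T = 1/12 years.
Invest the NOK and cover forward: 5,300,000 × 1.00037507032 × 28.776 = HUF 152,570,003.02.
Convert at spot and invest in HUF: 5,300,000 × 28.263 × 1.00247806534 = HUF 150,165,099.07.
The quoted forward overvalues NOK, so borrow HUF, buy NOK at spot, deposit the NOK at 0.45%, and sell the proceeds forward at 28.776.
Profit = 152,570,003.02 − 150,165,099.07 = HUF 2,404,904.

HUF 2,404,904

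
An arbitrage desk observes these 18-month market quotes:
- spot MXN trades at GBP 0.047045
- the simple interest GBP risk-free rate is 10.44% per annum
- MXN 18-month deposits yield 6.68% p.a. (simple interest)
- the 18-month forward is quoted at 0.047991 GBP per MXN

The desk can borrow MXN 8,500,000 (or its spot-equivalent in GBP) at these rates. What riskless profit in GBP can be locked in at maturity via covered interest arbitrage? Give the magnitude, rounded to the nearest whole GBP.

GBP 13,707

T = 18/12 years.
Keep in MXN, deliver into the forward: 8,500,000·1.100200·0.047991 = GBP 448,797.43.
Swap to GBP now, deposit: 8,500,000·0.047045·1.156600 = GBP 462,504.10.
The quoted forward undervalues MXN, so borrow MXN, convert to GBP at spot, deposit the GBP at 10.44%, and buy MXN forward at 0.047991 to cover the loan.
Profit = 462,504.10 − 448,797.43 = GBP 13,707.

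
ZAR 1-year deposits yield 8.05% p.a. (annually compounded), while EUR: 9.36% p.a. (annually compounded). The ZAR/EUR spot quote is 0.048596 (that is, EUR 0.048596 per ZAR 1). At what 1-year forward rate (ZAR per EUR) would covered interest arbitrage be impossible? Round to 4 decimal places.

20.3313

T = 1 year.
Growth of 1 EUR over T: (1 + 0.0936)^1 = 1.093600.
ZAR growth factor: (1 + 0.0805)^1 = 1.080500.
Forward (EUR per ZAR) = 0.048596 × 1.093600 / 1.080500 = 0.049185179.
Invert for ZAR per EUR: 1 / 0.049185179 = 20.3313.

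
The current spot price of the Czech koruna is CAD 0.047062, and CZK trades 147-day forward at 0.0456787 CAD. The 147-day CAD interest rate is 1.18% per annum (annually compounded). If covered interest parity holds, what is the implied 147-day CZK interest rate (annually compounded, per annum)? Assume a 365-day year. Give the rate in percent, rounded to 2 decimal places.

8.96%

T = 147/365 years.
CIP gives F = S · g_CAD/g_CZK, so g_CAD/g_CZK = 0.0456787/0.047062 = 0.9706069.
The CAD side grows by (1 + 0.0118)^(147/365) = 1.0047357.
That pins the CZK growth at 1.0351623.
Annualise: 1.0351623^(365/147) − 1 = 0.089597 = 8.96%.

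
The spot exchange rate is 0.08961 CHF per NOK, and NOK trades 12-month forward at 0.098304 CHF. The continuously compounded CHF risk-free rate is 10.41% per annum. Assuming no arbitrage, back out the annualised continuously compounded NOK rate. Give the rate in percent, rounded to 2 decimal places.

T = 1 year.
F/S = 0.098304/0.08961 = 1.0970204 = (growth of CHF) / (growth of NOK).
The CHF side grows by e^(0.1041×1) = 1.1097114.
That pins the NOK growth at 1.0115686.
r = ln(1.0115686)/1 = 0.011502 → 1.15%.

1.15%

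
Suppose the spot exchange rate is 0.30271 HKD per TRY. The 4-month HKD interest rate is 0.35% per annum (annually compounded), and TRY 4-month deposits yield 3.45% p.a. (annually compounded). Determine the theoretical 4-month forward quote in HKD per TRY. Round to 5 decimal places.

T = 4/12 years.
HKD accumulates by (1 + 0.0035)^(4/12) = 1.0011653.
TRY growth factor: (1 + 0.0345)^(4/12) = 1.0113702.
Forward (HKD per TRY) = 0.30271 × 1.0011653 / 1.0113702 = 0.2996556.

0.29966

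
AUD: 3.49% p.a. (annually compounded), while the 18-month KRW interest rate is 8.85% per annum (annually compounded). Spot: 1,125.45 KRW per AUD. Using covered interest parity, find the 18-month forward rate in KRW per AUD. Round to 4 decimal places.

1214.0072

T = 18/12 years.
KRW accumulates by (1 + 0.0885)^(18/12) = 1.1356451489.
Growth of 1 AUD over T: (1 + 0.0349)^(18/12) = 1.0528041311.
Forward (KRW per AUD) = 1125.45 × 1.1356451489 / 1.0528041311 = 1214.007236.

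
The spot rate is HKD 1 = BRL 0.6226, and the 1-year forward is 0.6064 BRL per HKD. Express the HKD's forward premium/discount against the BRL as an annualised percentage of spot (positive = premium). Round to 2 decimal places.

-2.60%

T = 1 year.
Period premium: (0.6064 − 0.6226)/0.6226 = -0.0260199.
×(1/T) gives -2.60% p.a.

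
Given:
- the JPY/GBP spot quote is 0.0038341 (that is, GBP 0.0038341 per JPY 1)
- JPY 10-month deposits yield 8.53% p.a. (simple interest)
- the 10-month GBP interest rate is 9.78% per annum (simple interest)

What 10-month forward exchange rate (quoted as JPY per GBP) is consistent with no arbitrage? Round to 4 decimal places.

258.3053

T = 10/12 years.
GBP growth factor: 1 + 0.0978×10/12 = 1.081500.
JPY accumulates by 1 + 0.0853×10/12 = 1.071083333.
Forward (GBP per JPY) = 0.0038341 × 1.081500 / 1.071083333 = 0.00387138799.
Quoted the other way: 1/0.00387138799 = 258.3053 JPY per GBP.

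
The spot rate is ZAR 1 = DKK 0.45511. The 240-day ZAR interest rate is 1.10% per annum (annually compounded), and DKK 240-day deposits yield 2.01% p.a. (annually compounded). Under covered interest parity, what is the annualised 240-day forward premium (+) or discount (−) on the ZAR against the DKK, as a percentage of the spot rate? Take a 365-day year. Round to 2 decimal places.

+0.90%

T = 240/365 years.
CIP forward (DKK per ZAR) = 0.45511 × 1.0131714/1.0072193 = 0.45779944.
Annualised premium = (F − S)/S × (1/T) = (0.45779944 − 0.45511)/0.45511 ÷ (240/365) = 0.90%.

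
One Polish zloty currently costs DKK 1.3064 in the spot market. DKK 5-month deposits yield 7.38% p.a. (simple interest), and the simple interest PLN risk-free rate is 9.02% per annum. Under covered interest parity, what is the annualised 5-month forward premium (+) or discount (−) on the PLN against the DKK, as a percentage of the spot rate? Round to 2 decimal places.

-1.58%

T = 5/12 years.
No-arbitrage forward: 1.3064 × 1.030750 / 1.0375833 = 1.2977963 DKK/PLN.
Annualised premium = (F − S)/S × (1/T) = (1.2977963 − 1.3064)/1.3064 ÷ (5/12) = -1.58%.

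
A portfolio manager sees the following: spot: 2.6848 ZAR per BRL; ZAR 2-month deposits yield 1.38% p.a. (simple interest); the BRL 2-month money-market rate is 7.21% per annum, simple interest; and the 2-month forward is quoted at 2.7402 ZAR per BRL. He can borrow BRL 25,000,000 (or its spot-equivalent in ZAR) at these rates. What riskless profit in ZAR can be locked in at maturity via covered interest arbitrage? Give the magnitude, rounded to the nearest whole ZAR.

ZAR 2,053,826

T = 2/12 years.
Invest the BRL and cover forward: 25,000,000 × 1.0120166667 × 2.7402 = ZAR 69,328,201.75.
Convert at spot and invest in ZAR: 25,000,000 × 2.6848 × 1.002300 = ZAR 67,274,376.00.
The quoted forward overvalues BRL, so borrow ZAR, buy BRL at spot, deposit the BRL at 7.21%, and sell the proceeds forward at 2.7402.
The gap between the two covered legs is ZAR 2,053,826.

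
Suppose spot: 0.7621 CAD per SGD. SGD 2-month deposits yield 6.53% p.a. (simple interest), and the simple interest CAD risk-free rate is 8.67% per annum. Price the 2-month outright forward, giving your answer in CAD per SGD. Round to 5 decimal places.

0.76479

T = 2/12 years.
CAD growth factor: 1 + 0.0867×2/12 = 1.014450.
SGD growth factor: 1 + 0.0653×2/12 = 1.0108833.
So F = 0.7621 × 1.014450 / 1.0108833 = 0.7647889 (CAD/SGD).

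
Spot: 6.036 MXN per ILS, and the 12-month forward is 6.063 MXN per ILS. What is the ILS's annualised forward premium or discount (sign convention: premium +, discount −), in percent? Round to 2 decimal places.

+0.45%

T = 1 year.
ILS trades forward at +0.44732% vs spot over the period.
Per annum: 0.0044732 / 1 = 0.004473 = 0.45%.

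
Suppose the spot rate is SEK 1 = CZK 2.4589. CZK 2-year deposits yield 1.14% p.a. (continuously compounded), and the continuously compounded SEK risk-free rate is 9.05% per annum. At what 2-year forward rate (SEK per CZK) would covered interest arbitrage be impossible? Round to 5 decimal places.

0.47639

T = 2 years.
CZK growth factor: e^(0.0114×2) = 1.0230619.
SEK growth factor: e^(0.0905×2) = 1.1984152.
Forward (CZK per SEK) = 2.4589 × 1.0230619 / 1.1984152 = 2.099111.
Invert for SEK per CZK: 1 / 2.099111 = 0.47639.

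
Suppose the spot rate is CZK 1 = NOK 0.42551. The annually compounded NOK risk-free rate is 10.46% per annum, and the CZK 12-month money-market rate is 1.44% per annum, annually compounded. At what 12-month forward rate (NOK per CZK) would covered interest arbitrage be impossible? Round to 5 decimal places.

0.46335

T = 1 year.
Growth of 1 NOK over T: (1 + 0.1046)^1 = 1.104600.
Growth of 1 CZK over T: (1 + 0.0144)^1 = 1.014400.
Forward (NOK per CZK) = 0.42551 × 1.104600 / 1.014400 = 0.4633462.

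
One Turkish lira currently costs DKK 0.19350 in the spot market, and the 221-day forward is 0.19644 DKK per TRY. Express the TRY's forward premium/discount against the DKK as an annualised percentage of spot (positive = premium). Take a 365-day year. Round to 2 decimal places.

T = 221/365 years.
TRY trades forward at +1.51938% vs spot over the period.
×(1/T) gives 2.51% p.a.

+2.51%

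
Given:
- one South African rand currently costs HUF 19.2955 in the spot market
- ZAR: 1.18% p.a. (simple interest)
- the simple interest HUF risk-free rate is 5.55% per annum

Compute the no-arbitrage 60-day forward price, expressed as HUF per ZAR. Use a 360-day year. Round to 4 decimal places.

T = 60/360 years.
HUF growth factor: 1 + 0.0555×60/360 = 1.009250.
ZAR accumulates by 1 + 0.0118×60/360 = 1.00196667.
CIP: F = S · (grow HUF)/(grow ZAR) = 19.2955 × 1.009250/1.00196667 = 19.435760 HUF per ZAR.

19.4358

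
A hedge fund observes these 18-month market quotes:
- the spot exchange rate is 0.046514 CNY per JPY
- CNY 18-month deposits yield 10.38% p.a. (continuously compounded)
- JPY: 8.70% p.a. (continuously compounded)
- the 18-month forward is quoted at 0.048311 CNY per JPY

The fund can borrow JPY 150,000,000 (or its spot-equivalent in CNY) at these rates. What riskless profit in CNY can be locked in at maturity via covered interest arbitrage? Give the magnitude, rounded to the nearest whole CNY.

T = 18/12 years.
Keep in JPY, deliver into the forward: 150,000,000·1.13939794·0.048311 = CNY 8,256,818.08.
Swap to CNY now, deposit: 150,000,000·0.046514·1.168475608 = CNY 8,152,571.16.
The quoted forward overvalues JPY, so borrow CNY, buy JPY at spot, deposit the JPY at 8.70%, and sell the proceeds forward at 0.048311.
Profit = 8,256,818.08 − 8,152,571.16 = CNY 104,247.

CNY 104,247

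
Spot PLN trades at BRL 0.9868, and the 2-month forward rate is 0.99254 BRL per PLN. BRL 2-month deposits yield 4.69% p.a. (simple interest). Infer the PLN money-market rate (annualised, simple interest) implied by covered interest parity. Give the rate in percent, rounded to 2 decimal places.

1.19%

T = 2/12 years.
By CIP, F/S equals the BRL-to-PLN growth ratio: 0.99254/0.9868 = 1.0058168.
The BRL side grows by 1 + 0.0469×2/12 = 1.0078167.
So the PLN growth factor = 1.0019883.
r = (1.0019883 − 1)/(2/12) = 0.011930 → 1.19%.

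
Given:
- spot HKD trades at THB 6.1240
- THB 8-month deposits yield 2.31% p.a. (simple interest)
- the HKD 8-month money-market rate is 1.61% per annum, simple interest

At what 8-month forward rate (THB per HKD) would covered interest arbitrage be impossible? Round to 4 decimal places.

6.1523

T = 8/12 years.
Growth of 1 THB over T: 1 + 0.0231×8/12 = 1.015400.
HKD accumulates by 1 + 0.0161×8/12 = 1.0107333.
Forward (THB per HKD) = 6.124 × 1.015400 / 1.0107333 = 6.152275.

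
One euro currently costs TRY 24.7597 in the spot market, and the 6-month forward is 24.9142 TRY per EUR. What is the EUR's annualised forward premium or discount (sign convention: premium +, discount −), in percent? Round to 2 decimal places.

T = 6/12 years.
(F − S)/S = (24.9142 − 24.7597)/24.7597 = 0.0062400.
Annualise by dividing by T: 0.0062400 / (6/12) = 0.012480 → 1.25%.

+1.25%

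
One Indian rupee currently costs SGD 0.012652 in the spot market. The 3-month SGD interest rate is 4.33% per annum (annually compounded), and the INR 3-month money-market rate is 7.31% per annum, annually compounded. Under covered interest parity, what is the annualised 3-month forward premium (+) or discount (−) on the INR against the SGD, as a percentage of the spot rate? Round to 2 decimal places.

-2.81%

T = 3/12 years.
CIP forward (SGD per INR) = 0.012652 × 1.0106535/1.0177944 = 0.012563233.
Annualised premium = (F − S)/S × (1/T) = (0.012563233 − 0.012652)/0.012652 ÷ (3/12) = -2.81%.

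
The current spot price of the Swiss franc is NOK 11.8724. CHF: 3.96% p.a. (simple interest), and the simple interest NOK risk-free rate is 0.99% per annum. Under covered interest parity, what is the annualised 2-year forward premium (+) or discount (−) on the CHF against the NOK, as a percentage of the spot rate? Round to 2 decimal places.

-2.75%

T = 2 years.
F = S · g_NOK/g_CHF = 11.8724 × 1.019800/1.079200 = 11.2189340.
(F − S)/S ÷ T = (11.2189340 − 11.8724)/11.8724/2 = -0.027520 → -2.75%.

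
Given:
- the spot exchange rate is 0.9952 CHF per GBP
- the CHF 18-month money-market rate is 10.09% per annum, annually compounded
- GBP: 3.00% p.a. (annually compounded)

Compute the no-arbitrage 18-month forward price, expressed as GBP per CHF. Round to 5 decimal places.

0.90933

T = 18/12 years.
Growth of 1 CHF over T: (1 + 0.1009)^(18/12) = 1.1551059.
Growth of 1 GBP over T: (1 + 0.0300)^(18/12) = 1.0453358.
So F = 0.9952 × 1.1551059 / 1.0453358 = 1.099705 (CHF/GBP).
Invert for GBP per CHF: 1 / 1.099705 = 0.90933.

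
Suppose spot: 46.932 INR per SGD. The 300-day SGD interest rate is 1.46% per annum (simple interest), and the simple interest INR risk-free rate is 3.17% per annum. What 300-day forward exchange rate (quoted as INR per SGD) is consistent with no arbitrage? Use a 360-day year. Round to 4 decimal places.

T = 300/360 years.
Growth of 1 INR over T: 1 + 0.0317×300/360 = 1.02641667.
SGD growth factor: 1 + 0.0146×300/360 = 1.01216667.
CIP: F = S · (grow INR)/(grow SGD) = 46.932 × 1.02641667/1.01216667 = 47.592742 INR per SGD.

47.5927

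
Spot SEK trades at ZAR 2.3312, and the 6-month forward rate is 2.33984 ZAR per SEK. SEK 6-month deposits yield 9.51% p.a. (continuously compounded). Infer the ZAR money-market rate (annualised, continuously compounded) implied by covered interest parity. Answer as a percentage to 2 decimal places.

10.25%

T = 6/12 years.
CIP gives F = S · g_ZAR/g_SEK, so g_ZAR/g_SEK = 2.33984/2.3312 = 1.0037062.
The SEK side grows by e^(0.0951×6/12) = 1.0486986.
That pins the ZAR growth at 1.0525853.
Take logs: ln 1.0525853 / (6/12) = 0.102499, so 10.25%.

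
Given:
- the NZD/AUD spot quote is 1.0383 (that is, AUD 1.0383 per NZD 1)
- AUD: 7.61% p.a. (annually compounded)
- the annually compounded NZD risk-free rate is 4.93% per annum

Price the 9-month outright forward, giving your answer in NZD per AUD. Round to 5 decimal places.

0.94507

T = 9/12 years.
AUD growth factor: (1 + 0.0761)^(9/12) = 1.0565486.
NZD accumulates by (1 + 0.0493)^(9/12) = 1.0367517.
Forward (AUD per NZD) = 1.0383 × 1.0565486 / 1.0367517 = 1.058126.
Quoted the other way: 1/1.058126 = 0.94507 NZD per AUD.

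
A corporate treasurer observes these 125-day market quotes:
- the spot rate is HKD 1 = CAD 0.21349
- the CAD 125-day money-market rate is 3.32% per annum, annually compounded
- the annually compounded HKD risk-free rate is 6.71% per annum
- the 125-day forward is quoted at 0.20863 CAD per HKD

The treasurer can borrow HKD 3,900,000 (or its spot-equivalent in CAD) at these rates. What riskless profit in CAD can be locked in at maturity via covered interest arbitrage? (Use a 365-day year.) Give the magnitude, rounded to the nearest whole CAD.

CAD 10,020

T = 125/365 years.
Invest the HKD and cover forward: 3,900,000 × 1.02249051 × 0.20863 = CAD 831,956.56.
Convert at spot and invest in CAD: 3,900,000 × 0.21349 × 1.01124799 = CAD 841,976.20.
The quoted forward undervalues HKD, so borrow HKD, convert to CAD at spot, deposit the CAD at 3.32%, and buy HKD forward at 0.20863 to cover the loan.
The gap between the two covered legs is CAD 10,020.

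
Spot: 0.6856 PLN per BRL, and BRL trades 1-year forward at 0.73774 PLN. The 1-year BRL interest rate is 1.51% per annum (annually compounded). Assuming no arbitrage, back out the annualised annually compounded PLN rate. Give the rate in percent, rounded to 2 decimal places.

T = 1 year.
F/S = 0.73774/0.6856 = 1.0760502 = (growth of PLN) / (growth of BRL).
The BRL side grows by (1 + 0.0151)^1 = 1.015100.
So the PLN growth factor = 1.0922986.
Annualise: 1.0922986^(1/1) − 1 = 0.092299 = 9.23%.

9.23%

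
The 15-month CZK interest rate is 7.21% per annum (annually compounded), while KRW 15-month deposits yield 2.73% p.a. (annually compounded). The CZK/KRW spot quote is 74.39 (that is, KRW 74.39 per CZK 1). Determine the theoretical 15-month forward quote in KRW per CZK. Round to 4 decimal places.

T = 15/12 years.
Growth of 1 KRW over T: (1 + 0.0273)^(15/12) = 1.03424067.
Growth of 1 CZK over T: (1 + 0.0721)^(15/12) = 1.09092306.
CIP: F = S · (grow KRW)/(grow CZK) = 74.39 × 1.03424067/1.09092306 = 70.524830 KRW per CZK.

70.5248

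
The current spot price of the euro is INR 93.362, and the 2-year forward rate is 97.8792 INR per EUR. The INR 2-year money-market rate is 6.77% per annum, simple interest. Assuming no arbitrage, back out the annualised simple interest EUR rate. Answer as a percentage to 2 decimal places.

T = 2 years.
CIP gives F = S · g_INR/g_EUR, so g_INR/g_EUR = 97.8792/93.362 = 1.0483837.
INR growth factor: 1 + 0.0677×2 = 1.135400.
Hence g_EUR = 1.0830004.
r = (1.0830004 − 1)/2 = 0.041500 → 4.15%.

4.15%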